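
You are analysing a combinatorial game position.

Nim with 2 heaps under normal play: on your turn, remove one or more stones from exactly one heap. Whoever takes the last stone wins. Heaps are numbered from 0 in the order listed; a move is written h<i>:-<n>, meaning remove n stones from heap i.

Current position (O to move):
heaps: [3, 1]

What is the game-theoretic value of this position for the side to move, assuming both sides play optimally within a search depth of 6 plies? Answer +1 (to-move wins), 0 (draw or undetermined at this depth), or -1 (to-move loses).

ply 1, O at (3,1) | h0:-1=-1→(2,1); h0:-2=+1→(1,1)*; h0:-3=-1→(0,1); h1:-1=-1→(3,0)
ply 2, X at (1,1) | h0:-1=-1→(0,1)*; h1:-1=-1→(1,0)
ply 3, O at (0,1) | h1:-1=+1→(0,0)*
ply 4: (0,0) is terminal -1 (X); from (3,1) depth 6

value((3,1), O) = +1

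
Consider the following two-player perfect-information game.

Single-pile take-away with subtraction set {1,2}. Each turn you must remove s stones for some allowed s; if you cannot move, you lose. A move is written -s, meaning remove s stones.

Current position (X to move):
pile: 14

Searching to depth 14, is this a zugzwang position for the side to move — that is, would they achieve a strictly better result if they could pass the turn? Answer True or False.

[14] X move#1: -1:-1/13, -2:+1/12*
[12] O move#2: -1:-1/11*, -2:-1/10
[11] X move#3: -1:-1/10, -2:+1/9*
[9] O move#4: -1:-1/8*, -2:-1/7
[8] X move#5: -1:-1/7, -2:+1/6*
[6] O move#6: -1:-1/5*, -2:-1/4
[5] X move#7: -1:-1/4, -2:+1/3*
[3] O move#8: -1:-1/2*, -2:-1/1
[2] X move#9: -1:-1/1, -2:+1/0*
[0] end (terminal -1, O#10); searched 14 to 14
if X skipped the turn, O would face:
~ [14] O move#1: -1:-1/13, -2:+1/12*
~ [12] X move#2: -1:-1/11*, -2:-1/10
~ [11] O move#3: -1:-1/10, -2:+1/9*
~ [9] X move#4: -1:-1/8*, -2:-1/7
~ [8] O move#5: -1:-1/7, -2:+1/6*
~ [6] X move#6: -1:-1/5*, -2:-1/4
~ [5] O move#7: -1:-1/4, -2:+1/3*
~ [3] X move#8: -1:-1/2*, -2:-1/1
~ [2] O move#9: -1:-1/1, -2:+1/0*
~ [0] end (terminal -1, X#10); searched 14 to 14
compare (X): move=+1 vs pass=-1

zugzwang(14, X) = False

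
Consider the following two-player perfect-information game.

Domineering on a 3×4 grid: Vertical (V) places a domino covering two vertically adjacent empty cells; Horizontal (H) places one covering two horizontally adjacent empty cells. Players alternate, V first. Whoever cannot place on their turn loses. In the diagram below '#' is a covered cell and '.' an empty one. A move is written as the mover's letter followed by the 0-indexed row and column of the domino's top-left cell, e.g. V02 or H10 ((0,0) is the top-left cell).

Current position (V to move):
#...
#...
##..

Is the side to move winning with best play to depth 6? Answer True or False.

[#.../#.../##..] V move#1: V01:-1/##../##../##.., V02:+1/#.#./#.#./##..*, V03:-1/#..#/#..#/##.., V12:+1/#.../#.#./###., V13:-1/#.../#..#/##.#
[#.#./#.#./##..] H move#2: H22:-1/#.#./#.#./####*
[#.#./#.#./####] V move#3: V01:+1/###./###./####*, V03:+1/#.##/#.##/####
[###./###./####] end (terminal -1, H#4); searched #.../#.../##.. to 6

V winning at [#.../#.../##..]: True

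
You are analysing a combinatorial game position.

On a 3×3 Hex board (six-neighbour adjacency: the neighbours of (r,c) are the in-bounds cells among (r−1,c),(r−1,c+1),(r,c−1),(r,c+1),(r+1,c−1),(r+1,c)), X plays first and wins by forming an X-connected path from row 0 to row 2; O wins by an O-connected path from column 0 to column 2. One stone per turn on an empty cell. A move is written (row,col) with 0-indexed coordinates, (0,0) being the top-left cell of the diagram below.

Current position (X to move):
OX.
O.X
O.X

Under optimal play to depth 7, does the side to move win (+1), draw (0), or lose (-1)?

value(OX./O.X/O.X, X) = +1

p1 X@[OX./O.X/O.X]: (0,2)[OXX/O.X/O.X]+1* (1,1)[OX./OXX/O.X]+1 (2,1)[OX./O.X/OXX]+1
p2 O@[OXX/O.X/O.X] terminal -1; root [OX./O.X/O.X] d7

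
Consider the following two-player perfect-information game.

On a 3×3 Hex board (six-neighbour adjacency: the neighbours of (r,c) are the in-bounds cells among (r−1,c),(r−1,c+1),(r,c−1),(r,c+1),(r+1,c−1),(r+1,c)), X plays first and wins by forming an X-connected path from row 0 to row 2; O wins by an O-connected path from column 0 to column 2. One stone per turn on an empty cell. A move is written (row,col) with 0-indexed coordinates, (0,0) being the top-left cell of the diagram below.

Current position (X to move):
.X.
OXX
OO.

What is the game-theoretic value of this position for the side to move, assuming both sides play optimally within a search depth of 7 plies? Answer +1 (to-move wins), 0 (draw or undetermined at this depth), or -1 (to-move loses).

value(.X./OXX/OO., X) = +1

ply 1, X at .X./OXX/OO. | (0,0)=-1→XX./OXX/OO.; (0,2)=-1→.XX/OXX/OO.; (2,2)=+1→.X./OXX/OOX*
ply 2: .X./OXX/OOX is terminal -1 (O); from .X./OXX/OO. depth 7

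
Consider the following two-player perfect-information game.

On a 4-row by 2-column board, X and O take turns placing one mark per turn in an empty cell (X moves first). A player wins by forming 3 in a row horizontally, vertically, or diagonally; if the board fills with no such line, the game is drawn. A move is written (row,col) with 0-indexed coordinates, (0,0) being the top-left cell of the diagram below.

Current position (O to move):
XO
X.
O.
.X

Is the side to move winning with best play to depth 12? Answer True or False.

[XO/X./O./.X] O move#1: (1,1):+0/XO/XO/O./.X*, (2,1):+0/XO/X./OO/.X, (3,0):+0/XO/X./O./OX
[XO/XO/O./.X] X move#2: (2,1):+0/XO/XO/OX/.X*, (3,0):-1/XO/XO/O./XX
[XO/XO/OX/.X] O move#3: (3,0):+0/XO/XO/OX/OX*
[XO/XO/OX/OX] end (terminal +0, X#4); searched XO/X./O./.X to 12

O winning at [XO/X./O./.X]: False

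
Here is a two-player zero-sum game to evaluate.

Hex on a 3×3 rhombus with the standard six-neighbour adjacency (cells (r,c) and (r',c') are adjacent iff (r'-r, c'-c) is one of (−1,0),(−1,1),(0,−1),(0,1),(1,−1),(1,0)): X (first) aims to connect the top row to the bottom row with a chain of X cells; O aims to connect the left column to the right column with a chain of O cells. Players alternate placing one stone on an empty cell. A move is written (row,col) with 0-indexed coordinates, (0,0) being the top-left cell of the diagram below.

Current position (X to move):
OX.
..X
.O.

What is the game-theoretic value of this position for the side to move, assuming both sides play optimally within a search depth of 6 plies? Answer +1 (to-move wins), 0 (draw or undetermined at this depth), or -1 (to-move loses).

value(OX./..X/.O., X) = +1

[OX./..X/.O.] X move#1: (0,2):+1/OXX/..X/.O.*, (1,0):+1/OX./X.X/.O., (1,1):+1/OX./.XX/.O., (2,0):+1/OX./..X/XO., (2,2):+1/OX./..X/.OX
[OXX/..X/.O.] O move#2: (1,0):-1/OXX/O.X/.O.*, (1,1):-1/OXX/.OX/.O., (2,0):-1/OXX/..X/OO., (2,2):-1/OXX/..X/.OO
[OXX/O.X/.O.] X move#3: (1,1):+1/OXX/OXX/.O.*, (2,0):+1/OXX/O.X/XO., (2,2):+1/OXX/O.X/.OX
[OXX/OXX/.O.] O move#4: (2,0):-1/OXX/OXX/OO.*, (2,2):-1/OXX/OXX/.OO
[OXX/OXX/OO.] X move#5: (2,2):+1/OXX/OXX/OOX*
[OXX/OXX/OOX] end (terminal -1, O#6); searched OX./..X/.O. to 6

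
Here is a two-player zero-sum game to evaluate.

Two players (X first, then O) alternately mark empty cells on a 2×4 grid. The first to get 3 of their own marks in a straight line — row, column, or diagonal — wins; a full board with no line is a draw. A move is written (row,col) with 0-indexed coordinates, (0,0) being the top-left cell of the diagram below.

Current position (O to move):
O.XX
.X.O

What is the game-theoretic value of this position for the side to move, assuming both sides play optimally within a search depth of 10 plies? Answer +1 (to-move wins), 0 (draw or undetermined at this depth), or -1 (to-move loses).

value(O.XX/.X.O, O) = 0

p1 O@[O.XX/.X.O]: (0,1)[OOXX/.X.O]+0* (1,0)[O.XX/OX.O]-1 (1,2)[O.XX/.XOO]-1
p2 X@[OOXX/.X.O]: (1,0)[OOXX/XX.O]+0* (1,2)[OOXX/.XXO]+0
p3 O@[OOXX/XX.O]: (1,2)[OOXX/XXOO]+0*
p4 X@[OOXX/XXOO] terminal +0; root [O.XX/.X.O] d10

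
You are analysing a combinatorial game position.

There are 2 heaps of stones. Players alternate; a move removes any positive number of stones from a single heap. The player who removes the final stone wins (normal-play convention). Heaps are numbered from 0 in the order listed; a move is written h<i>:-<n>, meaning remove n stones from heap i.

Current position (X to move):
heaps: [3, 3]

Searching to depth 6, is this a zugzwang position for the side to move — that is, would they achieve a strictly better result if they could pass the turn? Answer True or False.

p1 X@[(3,3)]: h0:-1[(2,3)]-1* h0:-2[(1,3)]-1 h0:-3[(0,3)]-1 h1:-1[(3,2)]-1 h1:-2[(3,1)]-1 h1:-3[(3,0)]-1
p2 O@[(2,3)]: h0:-1[(1,3)]-1 h0:-2[(0,3)]-1 h1:-1[(2,2)]+1* h1:-2[(2,1)]-1 h1:-3[(2,0)]-1
p3 X@[(2,2)]: h0:-1[(1,2)]-1* h0:-2[(0,2)]-1 h1:-1[(2,1)]-1 h1:-2[(2,0)]-1
p4 O@[(1,2)]: h0:-1[(0,2)]-1 h1:-1[(1,1)]+1* h1:-2[(1,0)]-1
p5 X@[(1,1)]: h0:-1[(0,1)]-1* h1:-1[(1,0)]-1
p6 O@[(0,1)]: h1:-1[(0,0)]+1*
p7 X@[(0,0)] terminal -1; root [(3,3)] d6
suppose X passes — search the same position with O to move:
pass> p1 O@[(3,3)]: h0:-1[(2,3)]-1* h0:-2[(1,3)]-1 h0:-3[(0,3)]-1 h1:-1[(3,2)]-1 h1:-2[(3,1)]-1 h1:-3[(3,0)]-1
pass> p2 X@[(2,3)]: h0:-1[(1,3)]-1 h0:-2[(0,3)]-1 h1:-1[(2,2)]+1* h1:-2[(2,1)]-1 h1:-3[(2,0)]-1
pass> p3 O@[(2,2)]: h0:-1[(1,2)]-1* h0:-2[(0,2)]-1 h1:-1[(2,1)]-1 h1:-2[(2,0)]-1
pass> p4 X@[(1,2)]: h0:-1[(0,2)]-1 h1:-1[(1,1)]+1* h1:-2[(1,0)]-1
pass> p5 O@[(1,1)]: h0:-1[(0,1)]-1* h1:-1[(1,0)]-1
pass> p6 X@[(0,1)]: h1:-1[(0,0)]+1*
pass> p7 O@[(0,0)] terminal -1; root [(3,3)] d6
for X: play -1, pass +1

zugzwang((3,3), X) = True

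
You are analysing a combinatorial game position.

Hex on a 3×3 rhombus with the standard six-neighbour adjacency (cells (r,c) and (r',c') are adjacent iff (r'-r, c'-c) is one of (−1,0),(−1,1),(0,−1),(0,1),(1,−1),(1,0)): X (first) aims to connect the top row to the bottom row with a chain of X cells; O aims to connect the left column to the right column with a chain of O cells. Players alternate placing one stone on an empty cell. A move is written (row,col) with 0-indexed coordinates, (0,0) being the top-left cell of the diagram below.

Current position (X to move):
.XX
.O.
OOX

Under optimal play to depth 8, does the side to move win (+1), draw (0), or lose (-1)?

value(.XX/.O./OOX, X) = +1

ply 1, X at .XX/.O./OOX | (0,0)=-1→XXX/.O./OOX; (1,0)=-1→.XX/XO./OOX; (1,2)=+1→.XX/.OX/OOX*
ply 2: .XX/.OX/OOX is terminal -1 (O); from .XX/.O./OOX depth 8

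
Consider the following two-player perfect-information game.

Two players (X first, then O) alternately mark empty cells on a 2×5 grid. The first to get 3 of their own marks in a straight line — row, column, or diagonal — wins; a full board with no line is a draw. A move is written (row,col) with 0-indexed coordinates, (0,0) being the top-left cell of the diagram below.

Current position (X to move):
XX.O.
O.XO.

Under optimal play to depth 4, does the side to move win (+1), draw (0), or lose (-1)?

p1 X@[XX.O./O.XO.]: (0,2)[XXXO./O.XO.]+1* (0,4)[XX.OX/O.XO.]+0 (1,1)[XX.O./OXXO.]+0 (1,4)[XX.O./O.XOX]+0
p2 O@[XXXO./O.XO.] terminal -1; root [XX.O./O.XO.] d4

value(XX.O./O.XO., X) = +1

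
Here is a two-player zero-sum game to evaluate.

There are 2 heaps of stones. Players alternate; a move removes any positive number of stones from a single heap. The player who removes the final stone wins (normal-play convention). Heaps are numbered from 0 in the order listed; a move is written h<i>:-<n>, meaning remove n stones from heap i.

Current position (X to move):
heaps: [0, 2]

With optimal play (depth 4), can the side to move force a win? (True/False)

X winning at [(0,2)]: True

p1 X@[(0,2)]: h1:-1[(0,1)]-1 h1:-2[(0,0)]+1*
p2 O@[(0,0)] terminal -1; root [(0,2)] d4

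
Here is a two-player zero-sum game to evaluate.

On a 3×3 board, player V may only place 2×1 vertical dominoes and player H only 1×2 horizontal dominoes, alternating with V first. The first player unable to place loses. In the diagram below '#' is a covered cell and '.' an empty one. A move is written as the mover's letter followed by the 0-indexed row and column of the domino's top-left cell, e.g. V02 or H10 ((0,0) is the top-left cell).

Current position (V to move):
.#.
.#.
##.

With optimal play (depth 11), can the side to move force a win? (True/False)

V winning at [.#./.#./##.]: True

[.#./.#./##.] V move#1: V00:+1/##./##./##.*, V02:+1/.##/.##/##., V12:+1/.#./.##/###
[##./##./##.] end (terminal -1, H#2); searched .#./.#./##. to 11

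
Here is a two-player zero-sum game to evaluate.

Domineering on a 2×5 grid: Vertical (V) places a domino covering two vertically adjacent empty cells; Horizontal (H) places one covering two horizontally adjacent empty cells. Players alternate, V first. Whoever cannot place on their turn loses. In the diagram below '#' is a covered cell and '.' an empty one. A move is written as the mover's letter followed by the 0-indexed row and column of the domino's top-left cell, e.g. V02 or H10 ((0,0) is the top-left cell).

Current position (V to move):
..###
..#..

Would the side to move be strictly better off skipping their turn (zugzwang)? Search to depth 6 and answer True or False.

p1 V@[..###/..#..]: V00[#.###/#.#..]+1* V01[.####/.##..]+1
p2 H@[#.###/#.#..]: H13[#.###/#.###]-1*
p3 V@[#.###/#.###]: V01[#####/#####]+1*
p4 H@[#####/#####] terminal -1; root [..###/..#..] d6
pass branch (H moves first from the same position):
  | p1 H@[..###/..#..]: H00[#####/..#..]+1* H10[..###/###..]+1 H13[..###/..###]-1
  | p2 V@[#####/..#..] terminal -1; root [..###/..#..] d6
V moving scores +1; V passing scores -1

zugzwang(..###/..#.., V) = False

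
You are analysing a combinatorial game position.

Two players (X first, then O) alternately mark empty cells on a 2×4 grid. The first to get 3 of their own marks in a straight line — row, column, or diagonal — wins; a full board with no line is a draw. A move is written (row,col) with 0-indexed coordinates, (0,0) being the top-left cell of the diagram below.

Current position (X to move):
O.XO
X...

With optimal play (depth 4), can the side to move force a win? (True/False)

p1 X@[O.XO/X...]: (0,1)[OXXO/X...]+0* (1,1)[O.XO/XX..]+0 (1,2)[O.XO/X.X.]+0 (1,3)[O.XO/X..X]+0
p2 O@[OXXO/X...]: (1,1)[OXXO/XO..]+0* (1,2)[OXXO/X.O.]+0 (1,3)[OXXO/X..O]+0
p3 X@[OXXO/XO..]: (1,2)[OXXO/XOX.]+0* (1,3)[OXXO/XO.X]+0
p4 O@[OXXO/XOX.]: (1,3)[OXXO/XOXO]+0*
p5 X@[OXXO/XOXO] terminal +0; root [O.XO/X...] d4

X winning at [O.XO/X...]: False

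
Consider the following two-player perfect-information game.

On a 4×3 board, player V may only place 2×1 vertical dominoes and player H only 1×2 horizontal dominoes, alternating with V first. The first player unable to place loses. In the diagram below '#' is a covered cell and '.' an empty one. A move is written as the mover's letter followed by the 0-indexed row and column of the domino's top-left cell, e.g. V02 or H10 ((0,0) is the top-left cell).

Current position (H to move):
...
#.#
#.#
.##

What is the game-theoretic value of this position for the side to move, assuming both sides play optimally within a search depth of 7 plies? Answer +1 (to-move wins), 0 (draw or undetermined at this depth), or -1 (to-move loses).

[.../#.#/#.#/.##] H move#1: H00:-1/##./#.#/#.#/.##*, H01:-1/.##/#.#/#.#/.##
[##./#.#/#.#/.##] V move#2: V11:+1/##./###/###/.##*
[##./###/###/.##] end (terminal -1, H#3); searched .../#.#/#.#/.## to 7

value(.../#.#/#.#/.##, H) = -1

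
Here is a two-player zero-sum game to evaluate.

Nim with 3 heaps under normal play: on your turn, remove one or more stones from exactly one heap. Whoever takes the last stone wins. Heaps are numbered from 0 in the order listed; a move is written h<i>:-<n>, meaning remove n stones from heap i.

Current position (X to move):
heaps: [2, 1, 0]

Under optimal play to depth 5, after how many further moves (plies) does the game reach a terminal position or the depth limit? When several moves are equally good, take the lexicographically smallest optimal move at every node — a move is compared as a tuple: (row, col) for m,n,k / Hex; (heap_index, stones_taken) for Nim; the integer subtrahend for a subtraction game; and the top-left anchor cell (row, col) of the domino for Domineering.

PV length from [(2,1,0)]: 3 plies

p1 X@[(2,1,0)]: h0:-1[(1,1,0)]+1* h0:-2[(0,1,0)]-1 h1:-1[(2,0,0)]-1
p2 O@[(1,1,0)]: h0:-1[(0,1,0)]-1* h1:-1[(1,0,0)]-1
p3 X@[(0,1,0)]: h1:-1[(0,0,0)]+1*
p4 O@[(0,0,0)] terminal -1; root [(2,1,0)] d5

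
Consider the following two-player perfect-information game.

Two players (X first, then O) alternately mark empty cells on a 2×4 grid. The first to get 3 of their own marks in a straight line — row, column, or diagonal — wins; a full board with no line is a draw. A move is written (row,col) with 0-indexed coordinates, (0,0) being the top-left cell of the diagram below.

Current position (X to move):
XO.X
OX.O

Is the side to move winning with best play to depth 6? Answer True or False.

X winning at [XO.X/OX.O]: False

p1 X@[XO.X/OX.O]: (0,2)[XOXX/OX.O]+0* (1,2)[XO.X/OXXO]+0
p2 O@[XOXX/OX.O]: (1,2)[XOXX/OXOO]+0*
p3 X@[XOXX/OXOO] terminal +0; root [XO.X/OX.O] d6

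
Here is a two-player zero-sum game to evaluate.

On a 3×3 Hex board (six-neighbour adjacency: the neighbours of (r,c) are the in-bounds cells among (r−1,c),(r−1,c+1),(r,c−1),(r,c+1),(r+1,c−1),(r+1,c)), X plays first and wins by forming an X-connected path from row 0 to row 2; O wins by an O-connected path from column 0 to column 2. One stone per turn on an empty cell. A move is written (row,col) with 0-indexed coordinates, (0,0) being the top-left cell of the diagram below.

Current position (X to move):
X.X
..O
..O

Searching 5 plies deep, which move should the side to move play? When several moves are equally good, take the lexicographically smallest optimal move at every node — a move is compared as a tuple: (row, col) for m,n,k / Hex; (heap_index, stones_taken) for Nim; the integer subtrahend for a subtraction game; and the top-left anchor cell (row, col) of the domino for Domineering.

ply 1, X at X.X/..O/..O | (0,1)=-1→XXX/..O/..O; (1,0)=-1→X.X/X.O/..O; (1,1)=+1→X.X/.XO/..O*; (2,0)=+1→X.X/..O/X.O; (2,1)=-1→X.X/..O/.XO
ply 2, O at X.X/.XO/..O | (0,1)=-1→XOX/.XO/..O*; (1,0)=-1→X.X/OXO/..O; (2,0)=-1→X.X/.XO/O.O; (2,1)=-1→X.X/.XO/.OO
ply 3, X at XOX/.XO/..O | (1,0)=+1→XOX/XXO/..O*; (2,0)=+1→XOX/.XO/X.O; (2,1)=+1→XOX/.XO/.XO
ply 4, O at XOX/XXO/..O | (2,0)=-1→XOX/XXO/O.O*; (2,1)=-1→XOX/XXO/.OO
ply 5, X at XOX/XXO/O.O | (2,1)=+1→XOX/XXO/OXO*
ply 6: XOX/XXO/OXO is terminal -1 (O); from X.X/..O/..O depth 5

X's best at [X.X/..O/..O]: (1,1)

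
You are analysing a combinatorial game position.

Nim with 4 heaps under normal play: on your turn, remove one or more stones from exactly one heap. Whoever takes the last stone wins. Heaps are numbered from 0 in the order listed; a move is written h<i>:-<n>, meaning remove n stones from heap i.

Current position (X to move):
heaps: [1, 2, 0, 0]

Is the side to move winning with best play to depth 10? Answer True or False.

p1 X@[(1,2,0,0)]: h0:-1[(0,2,0,0)]-1 h1:-1[(1,1,0,0)]+1* h1:-2[(1,0,0,0)]-1
p2 O@[(1,1,0,0)]: h0:-1[(0,1,0,0)]-1* h1:-1[(1,0,0,0)]-1
p3 X@[(0,1,0,0)]: h1:-1[(0,0,0,0)]+1*
p4 O@[(0,0,0,0)] terminal -1; root [(1,2,0,0)] d10

X winning at [(1,2,0,0)]: True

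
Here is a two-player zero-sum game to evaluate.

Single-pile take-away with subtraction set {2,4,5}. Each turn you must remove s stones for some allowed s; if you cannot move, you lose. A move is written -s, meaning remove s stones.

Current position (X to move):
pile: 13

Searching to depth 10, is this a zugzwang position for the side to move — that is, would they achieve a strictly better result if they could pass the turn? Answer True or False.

[13] X move#1: -2:-1/11, -4:-1/9, -5:+1/8*
[8] O move#2: -2:-1/6*, -4:-1/4, -5:-1/3
[6] X move#3: -2:-1/4, -4:-1/2, -5:+1/1*
[1] end (terminal -1, O#4); searched 13 to 10
suppose X passes — search the same position with O to move:
pass> [13] O move#1: -2:-1/11, -4:-1/9, -5:+1/8*
pass> [8] X move#2: -2:-1/6*, -4:-1/4, -5:-1/3
pass> [6] O move#3: -2:-1/4, -4:-1/2, -5:+1/1*
pass> [1] end (terminal -1, X#4); searched 13 to 10
for X: play +1, pass -1

zugzwang(13, X) = False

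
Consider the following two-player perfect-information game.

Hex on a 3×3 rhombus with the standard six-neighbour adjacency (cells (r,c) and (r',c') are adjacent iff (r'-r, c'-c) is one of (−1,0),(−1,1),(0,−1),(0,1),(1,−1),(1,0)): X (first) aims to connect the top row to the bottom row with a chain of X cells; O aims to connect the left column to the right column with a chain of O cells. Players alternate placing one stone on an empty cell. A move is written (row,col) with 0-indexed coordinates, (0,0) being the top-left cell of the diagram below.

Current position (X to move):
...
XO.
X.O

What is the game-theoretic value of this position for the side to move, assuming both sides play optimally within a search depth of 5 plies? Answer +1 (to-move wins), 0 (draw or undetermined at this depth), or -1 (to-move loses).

[.../XO./X.O] X move#1: (0,0):+1/X../XO./X.O*, (0,1):+1/.X./XO./X.O, (0,2):+1/..X/XO./X.O, (1,2):+1/.../XOX/X.O, (2,1):+1/.../XO./XXO
[X../XO./X.O] end (terminal -1, O#2); searched .../XO./X.O to 5

value(.../XO./X.O, X) = +1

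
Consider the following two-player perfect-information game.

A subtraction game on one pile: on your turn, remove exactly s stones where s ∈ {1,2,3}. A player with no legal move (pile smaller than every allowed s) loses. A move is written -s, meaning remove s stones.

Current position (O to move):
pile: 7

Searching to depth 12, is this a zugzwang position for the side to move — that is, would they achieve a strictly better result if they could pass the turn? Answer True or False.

p1 O@[7]: -1[6]-1 -2[5]-1 -3[4]+1*
p2 X@[4]: -1[3]-1* -2[2]-1 -3[1]-1
p3 O@[3]: -1[2]-1 -2[1]-1 -3[0]+1*
p4 X@[0] terminal -1; root [7] d12
suppose O passes — search the same position with X to move:
pass> p1 X@[7]: -1[6]-1 -2[5]-1 -3[4]+1*
pass> p2 O@[4]: -1[3]-1* -2[2]-1 -3[1]-1
pass> p3 X@[3]: -1[2]-1 -2[1]-1 -3[0]+1*
pass> p4 O@[0] terminal -1; root [7] d12
for O: play +1, pass -1

zugzwang(7, O) = False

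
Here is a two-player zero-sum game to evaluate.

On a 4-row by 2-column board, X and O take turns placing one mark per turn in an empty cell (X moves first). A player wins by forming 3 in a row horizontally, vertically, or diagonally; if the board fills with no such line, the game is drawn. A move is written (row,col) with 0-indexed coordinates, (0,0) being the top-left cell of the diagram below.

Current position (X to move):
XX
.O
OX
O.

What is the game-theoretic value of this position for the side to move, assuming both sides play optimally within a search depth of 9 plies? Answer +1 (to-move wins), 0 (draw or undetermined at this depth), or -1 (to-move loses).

[XX/.O/OX/O.] X move#1: (1,0):+0/XX/XO/OX/O.*, (3,1):-1/XX/.O/OX/OX
[XX/XO/OX/O.] O move#2: (3,1):+0/XX/XO/OX/OO*
[XX/XO/OX/OO] end (terminal +0, X#3); searched XX/.O/OX/O. to 9

value(XX/.O/OX/O., X) = 0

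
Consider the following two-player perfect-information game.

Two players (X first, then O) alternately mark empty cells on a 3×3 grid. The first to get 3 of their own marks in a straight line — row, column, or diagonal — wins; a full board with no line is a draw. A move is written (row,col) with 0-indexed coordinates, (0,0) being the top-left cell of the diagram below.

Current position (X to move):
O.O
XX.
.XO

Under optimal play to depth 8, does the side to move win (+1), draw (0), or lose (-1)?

[O.O/XX./.XO] X move#1: (0,1):+1/OXO/XX./.XO*, (1,2):+1/O.O/XXX/.XO, (2,0):-1/O.O/XX./XXO
[OXO/XX./.XO] end (terminal -1, O#2); searched O.O/XX./.XO to 8

value(O.O/XX./.XO, X) = +1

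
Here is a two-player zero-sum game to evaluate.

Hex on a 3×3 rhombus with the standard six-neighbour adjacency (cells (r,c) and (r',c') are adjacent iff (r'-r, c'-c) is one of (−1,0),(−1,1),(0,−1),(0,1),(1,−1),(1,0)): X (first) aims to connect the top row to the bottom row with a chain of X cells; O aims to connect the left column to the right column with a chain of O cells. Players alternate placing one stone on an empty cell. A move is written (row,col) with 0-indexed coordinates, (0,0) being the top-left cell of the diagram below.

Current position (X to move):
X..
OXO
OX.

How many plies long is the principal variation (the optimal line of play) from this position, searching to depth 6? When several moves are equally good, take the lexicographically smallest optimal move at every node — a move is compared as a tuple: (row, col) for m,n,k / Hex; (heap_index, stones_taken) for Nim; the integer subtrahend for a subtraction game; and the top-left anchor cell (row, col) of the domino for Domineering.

p1 X@[X../OXO/OX.]: (0,1)[XX./OXO/OX.]+1* (0,2)[X.X/OXO/OX.]+1 (2,2)[X../OXO/OXX]+1
p2 O@[XX./OXO/OX.] terminal -1; root [X../OXO/OX.] d6

PV length from [X../OXO/OX.]: 1 ply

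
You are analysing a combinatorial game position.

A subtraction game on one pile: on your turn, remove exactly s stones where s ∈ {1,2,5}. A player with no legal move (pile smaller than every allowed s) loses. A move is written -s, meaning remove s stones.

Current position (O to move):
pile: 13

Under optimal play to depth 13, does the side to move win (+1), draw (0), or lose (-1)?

value(13, O) = +1

p1 O@[13]: -1[12]+1* -2[11]-1 -5[8]-1
p2 X@[12]: -1[11]-1* -2[10]-1 -5[7]-1
p3 O@[11]: -1[10]-1 -2[9]+1* -5[6]+1
p4 X@[9]: -1[8]-1* -2[7]-1 -5[4]-1
p5 O@[8]: -1[7]-1 -2[6]+1* -5[3]+1
p6 X@[6]: -1[5]-1* -2[4]-1 -5[1]-1
p7 O@[5]: -1[4]-1 -2[3]+1* -5[0]+1
p8 X@[3]: -1[2]-1* -2[1]-1
p9 O@[2]: -1[1]-1 -2[0]+1*
p10 X@[0] terminal -1; root [13] d13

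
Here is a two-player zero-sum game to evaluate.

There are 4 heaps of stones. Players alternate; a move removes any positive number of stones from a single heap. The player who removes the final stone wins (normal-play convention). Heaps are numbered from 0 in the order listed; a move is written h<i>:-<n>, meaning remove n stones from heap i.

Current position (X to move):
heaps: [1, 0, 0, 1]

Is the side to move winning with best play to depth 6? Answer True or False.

X winning at [(1,0,0,1)]: False

ply 1, X at (1,0,0,1) | h0:-1=-1→(0,0,0,1)*; h3:-1=-1→(1,0,0,0)
ply 2, O at (0,0,0,1) | h3:-1=+1→(0,0,0,0)*
ply 3: (0,0,0,0) is terminal -1 (X); from (1,0,0,1) depth 6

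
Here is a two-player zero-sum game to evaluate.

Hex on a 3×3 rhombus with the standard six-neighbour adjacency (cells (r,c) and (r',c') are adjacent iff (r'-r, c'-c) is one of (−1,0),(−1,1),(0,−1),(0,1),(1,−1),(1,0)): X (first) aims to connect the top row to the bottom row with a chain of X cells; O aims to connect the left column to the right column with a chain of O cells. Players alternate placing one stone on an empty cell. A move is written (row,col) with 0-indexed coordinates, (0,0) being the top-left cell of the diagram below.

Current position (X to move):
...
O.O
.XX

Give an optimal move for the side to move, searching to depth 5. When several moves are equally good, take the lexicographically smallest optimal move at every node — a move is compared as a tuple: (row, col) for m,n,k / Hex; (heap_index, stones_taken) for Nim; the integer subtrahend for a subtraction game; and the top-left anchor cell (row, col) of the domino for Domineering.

p1 X@[.../O.O/.XX]: (0,0)[X../O.O/.XX]-1 (0,1)[.X./O.O/.XX]-1 (0,2)[..X/O.O/.XX]-1 (1,1)[.../OXO/.XX]+1* (2,0)[.../O.O/XXX]-1
p2 O@[.../OXO/.XX]: (0,0)[O../OXO/.XX]-1* (0,1)[.O./OXO/.XX]-1 (0,2)[..O/OXO/.XX]-1 (2,0)[.../OXO/OXX]-1
p3 X@[O../OXO/.XX]: (0,1)[OX./OXO/.XX]+1* (0,2)[O.X/OXO/.XX]+1 (2,0)[O../OXO/XXX]+1
p4 O@[OX./OXO/.XX] terminal -1; root [.../O.O/.XX] d5

X's best at [.../O.O/.XX]: (1,1)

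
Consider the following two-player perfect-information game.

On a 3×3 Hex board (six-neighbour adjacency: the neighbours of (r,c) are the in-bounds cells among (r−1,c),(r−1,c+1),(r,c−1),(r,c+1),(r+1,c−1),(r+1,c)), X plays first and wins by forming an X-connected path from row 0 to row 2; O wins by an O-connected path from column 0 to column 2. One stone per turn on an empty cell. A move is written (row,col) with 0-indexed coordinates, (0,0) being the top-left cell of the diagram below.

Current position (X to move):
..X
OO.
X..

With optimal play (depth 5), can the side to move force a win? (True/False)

X winning at [..X/OO./X..]: True

ply 1, X at ..X/OO./X.. | (0,0)=-1→X.X/OO./X..; (0,1)=-1→.XX/OO./X..; (1,2)=+1→..X/OOX/X..*; (2,1)=-1→..X/OO./XX.; (2,2)=-1→..X/OO./X.X
ply 2, O at ..X/OOX/X.. | (0,0)=-1→O.X/OOX/X..*; (0,1)=-1→.OX/OOX/X..; (2,1)=-1→..X/OOX/XO.; (2,2)=-1→..X/OOX/X.O
ply 3, X at O.X/OOX/X.. | (0,1)=+1→OXX/OOX/X..*; (2,1)=+1→O.X/OOX/XX.; (2,2)=+1→O.X/OOX/X.X
ply 4, O at OXX/OOX/X.. | (2,1)=-1→OXX/OOX/XO.*; (2,2)=-1→OXX/OOX/X.O
ply 5, X at OXX/OOX/XO. | (2,2)=+1→OXX/OOX/XOX*
ply 6: OXX/OOX/XOX is terminal -1 (O); from ..X/OO./X.. depth 5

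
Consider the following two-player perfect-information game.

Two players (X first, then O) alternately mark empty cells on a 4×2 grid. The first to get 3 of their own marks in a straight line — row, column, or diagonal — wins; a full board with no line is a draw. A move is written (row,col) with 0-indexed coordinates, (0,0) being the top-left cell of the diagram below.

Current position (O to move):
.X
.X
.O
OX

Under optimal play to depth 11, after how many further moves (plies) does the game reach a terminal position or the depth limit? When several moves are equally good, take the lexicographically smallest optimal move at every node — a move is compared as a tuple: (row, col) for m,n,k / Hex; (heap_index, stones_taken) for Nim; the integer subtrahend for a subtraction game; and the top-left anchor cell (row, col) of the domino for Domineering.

PV length from [.X/.X/.O/OX]: 3 plies

p1 O@[.X/.X/.O/OX]: (0,0)[OX/.X/.O/OX]+0* (1,0)[.X/OX/.O/OX]+0 (2,0)[.X/.X/OO/OX]+0
p2 X@[OX/.X/.O/OX]: (1,0)[OX/XX/.O/OX]+0* (2,0)[OX/.X/XO/OX]+0
p3 O@[OX/XX/.O/OX]: (2,0)[OX/XX/OO/OX]+0*
p4 X@[OX/XX/OO/OX] terminal +0; root [.X/.X/.O/OX] d11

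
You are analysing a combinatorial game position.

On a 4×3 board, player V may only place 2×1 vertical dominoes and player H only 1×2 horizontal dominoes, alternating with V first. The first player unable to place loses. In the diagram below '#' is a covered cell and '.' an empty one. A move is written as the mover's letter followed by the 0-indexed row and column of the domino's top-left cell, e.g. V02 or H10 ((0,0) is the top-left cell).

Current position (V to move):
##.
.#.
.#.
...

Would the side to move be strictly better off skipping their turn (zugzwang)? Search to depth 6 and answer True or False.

[##./.#./.#./...] V move#1: V02:+1/###/.##/.#./...*, V10:+1/##./##./##./..., V12:+1/##./.##/.##/..., V20:+1/##./.#./##./#.., V22:+1/##./.#./.##/..#
[###/.##/.#./...] H move#2: H30:-1/###/.##/.#./##.*, H31:-1/###/.##/.#./.##
[###/.##/.#./##.] V move#3: V10:+1/###/###/##./##.*, V22:+1/###/.##/.##/###
[###/###/##./##.] end (terminal -1, H#4); searched ##./.#./.#./... to 6
if V skipped the turn, H would face:
~ [##./.#./.#./...] H move#1: H30:-1/##./.#./.#./##.*, H31:-1/##./.#./.#./.##
~ [##./.#./.#./##.] V move#2: V02:+1/###/.##/.#./##.*, V10:+1/##./##./##./##., V12:+1/##./.##/.##/##., V22:+1/##./.#./.##/###
~ [###/.##/.#./##.] end (terminal -1, H#3); searched ##./.#./.#./... to 6
compare (V): move=+1 vs pass=+1

zugzwang(##./.#./.#./..., V) = False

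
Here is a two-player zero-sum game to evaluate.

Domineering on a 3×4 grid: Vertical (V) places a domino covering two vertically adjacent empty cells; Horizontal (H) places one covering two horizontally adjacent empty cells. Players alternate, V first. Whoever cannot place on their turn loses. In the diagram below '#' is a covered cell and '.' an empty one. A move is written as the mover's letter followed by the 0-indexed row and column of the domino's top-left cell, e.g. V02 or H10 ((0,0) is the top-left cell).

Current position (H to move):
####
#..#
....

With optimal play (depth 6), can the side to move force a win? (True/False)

H winning at [####/#..#/....]: True

p1 H@[####/#..#/....]: H11[####/####/....]+1* H20[####/#..#/##..]-1 H21[####/#..#/.##.]+1 H22[####/#..#/..##]-1
p2 V@[####/####/....] terminal -1; root [####/#..#/....] d6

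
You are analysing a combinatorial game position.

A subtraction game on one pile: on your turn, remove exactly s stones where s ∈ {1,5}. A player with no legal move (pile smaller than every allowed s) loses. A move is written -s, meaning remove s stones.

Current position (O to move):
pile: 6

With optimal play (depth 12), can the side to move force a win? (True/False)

O winning at [6]: False

[6] O move#1: -1:-1/5*, -5:-1/1
[5] X move#2: -1:+1/4*, -5:+1/0
[4] O move#3: -1:-1/3*
[3] X move#4: -1:+1/2*
[2] O move#5: -1:-1/1*
[1] X move#6: -1:+1/0*
[0] end (terminal -1, O#7); searched 6 to 12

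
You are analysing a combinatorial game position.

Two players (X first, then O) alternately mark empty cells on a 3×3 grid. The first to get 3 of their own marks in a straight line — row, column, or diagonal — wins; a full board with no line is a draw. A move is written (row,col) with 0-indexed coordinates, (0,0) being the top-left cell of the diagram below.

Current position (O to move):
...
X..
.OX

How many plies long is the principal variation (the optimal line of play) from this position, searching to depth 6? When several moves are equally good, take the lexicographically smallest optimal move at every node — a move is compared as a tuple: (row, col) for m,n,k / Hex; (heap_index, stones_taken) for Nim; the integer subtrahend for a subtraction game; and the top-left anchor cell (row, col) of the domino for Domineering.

[.../X../.OX] O move#1: (0,0):-1/O../X../.OX, (0,1):-1/.O./X../.OX, (0,2):-1/..O/X../.OX, (1,1):+0/.../XO./.OX*, (1,2):-1/.../X.O/.OX, (2,0):-1/.../X../OOX
[.../XO./.OX] X move#2: (0,0):-1/X../XO./.OX, (0,1):+0/.X./XO./.OX*, (0,2):-1/..X/XO./.OX, (1,2):-1/.../XOX/.OX, (2,0):-1/.../XO./XOX
[.X./XO./.OX] O move#3: (0,0):+0/OX./XO./.OX*, (0,2):+0/.XO/XO./.OX, (1,2):-1/.X./XOO/.OX, (2,0):-1/.X./XO./OOX
[OX./XO./.OX] X move#4: (0,2):+0/OXX/XO./.OX*, (1,2):+0/OX./XOX/.OX, (2,0):+0/OX./XO./XOX
[OXX/XO./.OX] O move#5: (1,2):+0/OXX/XOO/.OX*, (2,0):-1/OXX/XO./OOX
[OXX/XOO/.OX] X move#6: (2,0):+0/OXX/XOO/XOX*
[OXX/XOO/XOX] end (terminal +0, O#7); searched .../X../.OX to 6

PV length from [.../X../.OX]: 6 plies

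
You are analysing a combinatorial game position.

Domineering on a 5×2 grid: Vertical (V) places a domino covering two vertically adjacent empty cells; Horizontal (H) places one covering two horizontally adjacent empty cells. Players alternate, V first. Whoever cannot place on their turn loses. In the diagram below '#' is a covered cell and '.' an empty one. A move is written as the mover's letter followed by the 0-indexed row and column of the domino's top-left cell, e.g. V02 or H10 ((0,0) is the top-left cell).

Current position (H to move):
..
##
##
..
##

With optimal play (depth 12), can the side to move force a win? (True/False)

[../##/##/../##] H move#1: H00:+1/##/##/##/../##*, H30:+1/../##/##/##/##
[##/##/##/../##] end (terminal -1, V#2); searched ../##/##/../## to 12

H winning at [../##/##/../##]: True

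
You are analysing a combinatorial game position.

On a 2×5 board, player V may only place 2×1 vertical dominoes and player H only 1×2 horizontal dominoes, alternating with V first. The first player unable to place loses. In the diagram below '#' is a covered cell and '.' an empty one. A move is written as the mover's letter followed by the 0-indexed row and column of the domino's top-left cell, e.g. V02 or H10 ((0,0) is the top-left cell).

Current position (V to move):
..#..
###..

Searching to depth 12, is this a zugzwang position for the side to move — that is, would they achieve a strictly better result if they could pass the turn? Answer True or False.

zugzwang(..#../###.., V) = False

[..#../###..] V move#1: V03:+1/..##./####.*, V04:+1/..#.#/###.#
[..##./####.] H move#2: H00:-1/####./####.*
[####./####.] V move#3: V04:+1/#####/#####*
[#####/#####] end (terminal -1, H#4); searched ..#../###.. to 12
pass branch (H moves first from the same position):
  | [..#../###..] H move#1: H00:-1/###../###.., H03:+1/..###/###..*, H13:+1/..#../#####
  | [..###/###..] end (terminal -1, V#2); searched ..#../###.. to 12
V moving scores +1; V passing scores -1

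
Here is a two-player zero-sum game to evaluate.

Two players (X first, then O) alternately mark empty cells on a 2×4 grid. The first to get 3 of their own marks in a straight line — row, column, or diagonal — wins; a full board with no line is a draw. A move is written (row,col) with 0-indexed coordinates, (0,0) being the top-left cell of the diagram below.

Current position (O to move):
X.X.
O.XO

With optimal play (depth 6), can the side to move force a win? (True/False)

p1 O@[X.X./O.XO]: (0,1)[XOX./O.XO]+0* (0,3)[X.XO/O.XO]-1 (1,1)[X.X./OOXO]-1
p2 X@[XOX./O.XO]: (0,3)[XOXX/O.XO]+0* (1,1)[XOX./OXXO]+0
p3 O@[XOXX/O.XO]: (1,1)[XOXX/OOXO]+0*
p4 X@[XOXX/OOXO] terminal +0; root [X.X./O.XO] d6

O winning at [X.X./O.XO]: False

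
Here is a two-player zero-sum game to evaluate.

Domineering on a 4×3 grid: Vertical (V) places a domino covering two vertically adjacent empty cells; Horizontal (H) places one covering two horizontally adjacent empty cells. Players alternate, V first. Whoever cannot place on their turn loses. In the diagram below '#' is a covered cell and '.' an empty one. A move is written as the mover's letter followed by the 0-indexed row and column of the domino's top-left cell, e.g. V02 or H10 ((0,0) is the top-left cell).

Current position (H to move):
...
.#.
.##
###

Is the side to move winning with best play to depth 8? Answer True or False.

H winning at [.../.#./.##/###]: False

p1 H@[.../.#./.##/###]: H00[##./.#./.##/###]-1* H01[.##/.#./.##/###]-1
p2 V@[##./.#./.##/###]: V02[###/.##/.##/###]+1* V10[##./##./###/###]+1
p3 H@[###/.##/.##/###] terminal -1; root [.../.#./.##/###] d8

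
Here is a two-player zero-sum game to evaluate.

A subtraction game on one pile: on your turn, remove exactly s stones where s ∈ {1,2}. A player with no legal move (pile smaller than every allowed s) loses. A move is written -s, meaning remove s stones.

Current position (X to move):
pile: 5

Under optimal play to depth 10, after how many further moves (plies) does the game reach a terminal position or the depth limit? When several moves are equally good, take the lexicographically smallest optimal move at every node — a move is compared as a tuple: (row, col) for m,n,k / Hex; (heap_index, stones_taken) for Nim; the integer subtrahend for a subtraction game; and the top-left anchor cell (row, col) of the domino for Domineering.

PV length from [5]: 3 plies

ply 1, X at 5 | -1=-1→4; -2=+1→3*
ply 2, O at 3 | -1=-1→2*; -2=-1→1
ply 3, X at 2 | -1=-1→1; -2=+1→0*
ply 4: 0 is terminal -1 (O); from 5 depth 10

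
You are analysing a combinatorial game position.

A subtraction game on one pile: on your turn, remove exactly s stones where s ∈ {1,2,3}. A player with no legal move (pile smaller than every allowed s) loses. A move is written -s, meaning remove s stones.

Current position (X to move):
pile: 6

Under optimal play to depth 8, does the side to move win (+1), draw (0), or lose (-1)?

ply 1, X at 6 | -1=-1→5; -2=+1→4*; -3=-1→3
ply 2, O at 4 | -1=-1→3*; -2=-1→2; -3=-1→1
ply 3, X at 3 | -1=-1→2; -2=-1→1; -3=+1→0*
ply 4: 0 is terminal -1 (O); from 6 depth 8

value(6, X) = +1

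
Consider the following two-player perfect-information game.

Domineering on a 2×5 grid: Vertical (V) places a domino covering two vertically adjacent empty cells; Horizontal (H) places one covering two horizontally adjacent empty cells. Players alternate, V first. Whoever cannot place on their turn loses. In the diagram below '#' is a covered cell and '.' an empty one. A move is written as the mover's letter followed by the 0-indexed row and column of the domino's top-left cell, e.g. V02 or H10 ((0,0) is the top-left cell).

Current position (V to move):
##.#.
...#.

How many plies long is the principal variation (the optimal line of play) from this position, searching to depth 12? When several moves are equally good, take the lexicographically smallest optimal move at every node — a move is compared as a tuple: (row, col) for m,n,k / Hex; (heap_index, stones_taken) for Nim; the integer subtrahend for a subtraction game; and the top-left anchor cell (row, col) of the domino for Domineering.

p1 V@[##.#./...#.]: V02[####./..##.]+1* V04[##.##/...##]-1
p2 H@[####./..##.]: H10[####./####.]-1*
p3 V@[####./####.]: V04[#####/#####]+1*
p4 H@[#####/#####] terminal -1; root [##.#./...#.] d12

PV length from [##.#./...#.]: 3 plies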